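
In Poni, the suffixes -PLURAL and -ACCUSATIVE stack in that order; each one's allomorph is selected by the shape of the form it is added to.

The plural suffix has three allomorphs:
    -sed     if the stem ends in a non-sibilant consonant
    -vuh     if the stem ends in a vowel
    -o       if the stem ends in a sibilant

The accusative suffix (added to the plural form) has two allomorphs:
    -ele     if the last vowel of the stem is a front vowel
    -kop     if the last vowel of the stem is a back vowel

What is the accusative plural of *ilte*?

Since the final sound of *ilte* is /e/ (a vowel), it takes -vuh, giving *iltevuh*.
Since the last vowel of the plural form *iltevuh* is /u/ (a back vowel), it takes -kop, giving *iltevuhkop*.

iltevuhkop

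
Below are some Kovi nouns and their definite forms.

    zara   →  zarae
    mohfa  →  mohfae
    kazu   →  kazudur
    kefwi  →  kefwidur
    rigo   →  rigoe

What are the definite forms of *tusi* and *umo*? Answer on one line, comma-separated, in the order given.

tusidur, umoe

The suffix is conditioned by the last vowel: -dur when the last vowel of the stem is a high vowel (*kazu*, *kefwi*); -e when the last vowel of the stem is a non-high vowel (*zara*, *mohfa*, *rigo*).
*tusi*: last vowel = /i/, a high vowel → -dur → *tusidur*.
*umo* — last vowel /o/ (a non-high vowel) → -e → *umoe*.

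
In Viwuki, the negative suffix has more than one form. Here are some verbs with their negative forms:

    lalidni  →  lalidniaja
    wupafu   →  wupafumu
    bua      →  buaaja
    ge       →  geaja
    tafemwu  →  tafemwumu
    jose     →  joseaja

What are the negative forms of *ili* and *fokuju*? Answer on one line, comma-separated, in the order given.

iliaja, fokujumu

The alternation tracks the last vowel of the stem — -mu when the last vowel of the stem is a rounded vowel (*wupafu*, *tafemwu*); -aja when the last vowel of the stem is an unrounded vowel (*lalidni*, *bua*, *ge*, *jose*).
*ili* — last vowel /i/ (an unrounded vowel) → -aja → *iliaja*.
*fokuju*: last vowel = /u/, a rounded vowel → -mu → *fokujumu*.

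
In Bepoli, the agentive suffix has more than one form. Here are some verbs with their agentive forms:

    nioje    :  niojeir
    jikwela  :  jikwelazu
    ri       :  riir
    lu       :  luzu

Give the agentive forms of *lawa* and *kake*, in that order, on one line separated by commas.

lawazu, kakeir

The pattern is front/back vowel harmony: -ir when the last vowel of the stem is a front vowel (*nioje*, *ri*); -zu when the last vowel of the stem is a back vowel (*jikwela*, *lu*).
*lawa*: last vowel = /a/, a back vowel → -zu → *lawazu*.
The last vowel of *kake* is /e/, which is a front vowel, so the suffix is -ir, giving *kakeir*.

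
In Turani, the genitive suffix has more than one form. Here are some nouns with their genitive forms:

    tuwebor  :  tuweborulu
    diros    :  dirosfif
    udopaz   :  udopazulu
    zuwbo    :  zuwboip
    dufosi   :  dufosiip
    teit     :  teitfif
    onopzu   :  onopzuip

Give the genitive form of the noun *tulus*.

tulusfif

Looking at the final sound of each stem: -fif when the stem ends in a voiceless consonant (*diros*, *teit*); -ulu when the stem ends in a voiced consonant (*tuwebor*, *udopaz*); -ip when the stem ends in a vowel (*zuwbo*, *dufosi*, *onopzu*).
*tulus*: final sound = /s/, a voiceless consonant → -fif → *tulusfif*.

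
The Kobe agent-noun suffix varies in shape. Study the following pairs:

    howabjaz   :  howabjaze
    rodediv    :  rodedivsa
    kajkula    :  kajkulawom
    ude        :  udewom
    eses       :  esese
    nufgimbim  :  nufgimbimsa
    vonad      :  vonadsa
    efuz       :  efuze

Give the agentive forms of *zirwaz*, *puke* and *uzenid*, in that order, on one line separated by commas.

zirwaze, pukewom, uzenidsa

The alternation tracks the final sound of the stem — -e when the stem ends in a sibilant (*howabjaz*, *eses*, *efuz*); -sa when the stem ends in a non-sibilant consonant (*rodediv*, *nufgimbim*, *vonad*); -wom when the stem ends in a vowel (*kajkula*, *ude*).
The final sound of *zirwaz* is /z/, which is a sibilant, so the suffix is -e, giving *zirwaze*.
*puke*: final sound = /e/, a vowel → -wom → *pukewom*.
*uzenid* — final sound /d/ (a non-sibilant consonant) → -sa → *uzenidsa*.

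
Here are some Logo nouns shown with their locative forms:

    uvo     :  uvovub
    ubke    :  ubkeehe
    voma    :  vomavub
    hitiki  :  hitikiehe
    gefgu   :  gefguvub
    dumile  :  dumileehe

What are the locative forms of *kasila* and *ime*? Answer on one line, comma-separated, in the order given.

The pattern is front/back vowel harmony: -ehe when the last vowel of the stem is a front vowel (*ubke*, *hitiki*, *dumile*); -vub when the last vowel of the stem is a back vowel (*uvo*, *voma*, *gefgu*).
Since the last vowel of *kasila* is /a/ (a back vowel), it takes -vub, giving *kasilavub*.
*ime*: last vowel = /e/, a front vowel → -ehe → *imeehe*.

kasilavub, imeehe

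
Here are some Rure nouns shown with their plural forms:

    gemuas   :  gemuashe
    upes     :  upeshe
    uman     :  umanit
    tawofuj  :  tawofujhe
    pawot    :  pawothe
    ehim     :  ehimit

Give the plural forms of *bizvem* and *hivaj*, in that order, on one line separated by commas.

bizvemit, hivajhe

The alternation tracks the final consonant of the stem — -it when the stem ends in a nasal (*uman*, *ehim*); -he when the stem ends in a non-nasal consonant (*gemuas*, *upes*, *tawofuj*, *pawot*).
Since the final consonant of *bizvem* is /m/ (a nasal), it takes -it, giving *bizvemit*.
*hivaj* — final consonant /j/ (non-nasal) → -he → *hivajhe*.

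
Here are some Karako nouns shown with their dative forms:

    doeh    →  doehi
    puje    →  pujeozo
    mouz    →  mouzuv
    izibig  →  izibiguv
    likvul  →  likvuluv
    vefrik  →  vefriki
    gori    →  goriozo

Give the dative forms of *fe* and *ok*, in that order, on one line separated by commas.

feozo, oki

The pattern is voicing of the final sound: -i when the stem ends in a voiceless consonant (*doeh*, *vefrik*); -uv when the stem ends in a voiced consonant (*mouz*, *izibig*, *likvul*); -ozo when the stem ends in a vowel (*puje*, *gori*).
*fe* — final sound /e/ (a vowel) → -ozo → *feozo*.
*ok* — final sound /k/ (a voiceless consonant) → -i → *oki*.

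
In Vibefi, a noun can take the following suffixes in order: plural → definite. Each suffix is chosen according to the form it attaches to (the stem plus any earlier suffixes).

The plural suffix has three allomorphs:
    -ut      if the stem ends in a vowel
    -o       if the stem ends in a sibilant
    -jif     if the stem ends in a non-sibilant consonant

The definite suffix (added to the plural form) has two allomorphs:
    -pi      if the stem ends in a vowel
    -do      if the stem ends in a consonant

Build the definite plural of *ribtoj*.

ribtojjifdo

Since the final sound of *ribtoj* is /j/ (a non-sibilant consonant), it takes -jif, giving *ribtojjif*.
Since the final sound of the plural form *ribtojjif* is /f/ (a consonant), it takes -do, giving *ribtojjifdo*.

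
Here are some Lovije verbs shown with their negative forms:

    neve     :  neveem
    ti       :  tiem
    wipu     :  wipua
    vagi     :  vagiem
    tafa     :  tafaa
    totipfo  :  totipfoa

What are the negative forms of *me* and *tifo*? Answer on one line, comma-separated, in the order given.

Looking at the last vowel of each stem: -em when the last vowel of the stem is a front vowel (*neve*, *ti*, *vagi*); -a when the last vowel of the stem is a back vowel (*wipu*, *tafa*, *totipfo*).
The last vowel of *me* is /e/, which is a front vowel, so the suffix is -em, giving *meem*.
The last vowel of *tifo* is /o/, which is a back vowel, so the suffix is -a, giving *tifoa*.

meem, tifoa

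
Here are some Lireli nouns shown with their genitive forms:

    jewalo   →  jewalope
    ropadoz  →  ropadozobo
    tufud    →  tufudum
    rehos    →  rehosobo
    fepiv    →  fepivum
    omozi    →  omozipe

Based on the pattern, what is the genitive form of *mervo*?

The alternation tracks the final sound of the stem — -obo when the stem ends in a sibilant (*ropadoz*, *rehos*); -um when the stem ends in a non-sibilant consonant (*tufud*, *fepiv*); -pe when the stem ends in a vowel (*jewalo*, *omozi*).
The final sound of *mervo* is /o/, which is a vowel, so the suffix is -pe, giving *mervope*.

mervope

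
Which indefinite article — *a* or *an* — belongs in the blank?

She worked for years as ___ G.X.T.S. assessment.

The indefinite article is chosen by the initial *sound* of the following word, not its spelling.
The initialism *G.X.T.S.* is read letter by letter; the first letter, G, is pronounced /dʒiː/, which begins with a consonant sound.
So the article is *a*: She worked for years as a G.X.T.S. assessment.

a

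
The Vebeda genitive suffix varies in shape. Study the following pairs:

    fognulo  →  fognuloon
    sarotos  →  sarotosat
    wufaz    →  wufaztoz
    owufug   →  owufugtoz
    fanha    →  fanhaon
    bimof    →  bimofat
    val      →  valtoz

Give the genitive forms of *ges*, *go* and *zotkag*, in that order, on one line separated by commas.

Looking at the final sound of each stem: -at when the stem ends in a voiceless consonant (*sarotos*, *bimof*); -toz when the stem ends in a voiced consonant (*wufaz*, *owufug*, *val*); -on when the stem ends in a vowel (*fognulo*, *fanha*).
*ges* — final sound /s/ (a voiceless consonant) → -at → *gesat*.
*go* — final sound /o/ (a vowel) → -on → *goon*.
*zotkag* — final sound /g/ (a voiced consonant) → -toz → *zotkagtoz*.

gesat, goon, zotkagtoz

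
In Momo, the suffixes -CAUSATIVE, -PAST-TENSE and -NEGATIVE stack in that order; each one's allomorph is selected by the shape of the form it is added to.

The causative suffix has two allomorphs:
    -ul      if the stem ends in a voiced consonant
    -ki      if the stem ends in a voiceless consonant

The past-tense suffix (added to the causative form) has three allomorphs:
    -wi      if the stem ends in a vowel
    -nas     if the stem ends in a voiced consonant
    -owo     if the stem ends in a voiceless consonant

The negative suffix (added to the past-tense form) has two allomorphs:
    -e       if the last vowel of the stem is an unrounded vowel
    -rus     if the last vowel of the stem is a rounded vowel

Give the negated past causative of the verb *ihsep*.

ihsepkiwie

The final consonant of *ihsep* is /p/, which is voiceless, so the causative suffix is -ki, giving *ihsepki*.
The final sound of the causative form *ihsepki* is /i/, which is a vowel, so the past-tense suffix is -wi, giving *ihsepkiwi*.
Since the last vowel of the past-tense form *ihsepkiwi* is /i/ (an unrounded vowel), it takes -e, giving *ihsepkiwie*.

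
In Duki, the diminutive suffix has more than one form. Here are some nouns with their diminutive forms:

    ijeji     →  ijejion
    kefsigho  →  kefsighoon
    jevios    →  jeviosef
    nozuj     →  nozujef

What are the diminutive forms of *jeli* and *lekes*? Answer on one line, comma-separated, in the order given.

The alternation tracks the final sound of the stem — -ef when the stem ends in a consonant (*jevios*, *nozuj*); -on when the stem ends in a vowel (*ijeji*, *kefsigho*).
Since the final sound of *jeli* is /i/ (a vowel), it takes -on, giving *jelion*.
*lekes* — final sound /s/ (a consonant) → -ef → *lekesef*.

jelion, lekesef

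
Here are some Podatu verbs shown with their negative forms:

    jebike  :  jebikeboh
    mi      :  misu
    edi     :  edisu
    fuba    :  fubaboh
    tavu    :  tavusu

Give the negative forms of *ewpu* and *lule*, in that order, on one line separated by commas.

The suffix is conditioned by the last vowel: -su when the last vowel of the stem is a high vowel (*mi*, *edi*, *tavu*); -boh when the last vowel of the stem is a non-high vowel (*jebike*, *fuba*).
The last vowel of *ewpu* is /u/, which is a high vowel, so the suffix is -su, giving *ewpusu*.
*lule* — last vowel /e/ (a non-high vowel) → -boh → *luleboh*.

ewpusu, luleboh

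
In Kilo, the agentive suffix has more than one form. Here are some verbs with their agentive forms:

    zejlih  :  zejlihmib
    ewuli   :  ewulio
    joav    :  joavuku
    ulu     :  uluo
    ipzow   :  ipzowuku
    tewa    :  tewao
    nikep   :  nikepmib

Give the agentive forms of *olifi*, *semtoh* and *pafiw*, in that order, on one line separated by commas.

olifio, semtohmib, pafiwuku

The pattern is voicing of the final sound: -mib when the stem ends in a voiceless consonant (*zejlih*, *nikep*); -uku when the stem ends in a voiced consonant (*joav*, *ipzow*); -o when the stem ends in a vowel (*ewuli*, *ulu*, *tewa*).
*olifi* — final sound /i/ (a vowel) → -o → *olifio*.
The final sound of *semtoh* is /h/, which is a voiceless consonant, so the suffix is -mib, giving *semtohmib*.
The final sound of *pafiw* is /w/, which is a voiced consonant, so the suffix is -uku, giving *pafiwuku*.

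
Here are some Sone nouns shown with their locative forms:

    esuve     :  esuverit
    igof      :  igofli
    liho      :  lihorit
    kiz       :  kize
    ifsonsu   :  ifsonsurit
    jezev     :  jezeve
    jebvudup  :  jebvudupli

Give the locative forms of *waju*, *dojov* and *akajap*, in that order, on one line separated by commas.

wajurit, dojove, akajapli

The alternation tracks the final sound of the stem — -li when the stem ends in a voiceless consonant (*igof*, *jebvudup*); -e when the stem ends in a voiced consonant (*kiz*, *jezev*); -rit when the stem ends in a vowel (*esuve*, *liho*, *ifsonsu*).
*waju* — final sound /u/ (a vowel) → -rit → *wajurit*.
*dojov*: final sound = /v/, a voiced consonant → -e → *dojove*.
The final sound of *akajap* is /p/, which is a voiceless consonant, so the suffix is -li, giving *akajapli*.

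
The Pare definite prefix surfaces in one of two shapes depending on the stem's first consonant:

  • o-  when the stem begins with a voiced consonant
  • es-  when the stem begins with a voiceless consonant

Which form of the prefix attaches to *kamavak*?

es-

*kamavak*: first consonant = /k/, voiceless → es-.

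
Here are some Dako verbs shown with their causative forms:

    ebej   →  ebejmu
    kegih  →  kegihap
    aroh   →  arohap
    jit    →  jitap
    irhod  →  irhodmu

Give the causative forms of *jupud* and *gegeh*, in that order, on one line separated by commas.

jupudmu, gegehap

The alternation tracks the final consonant of the stem — -ap when the stem ends in a voiceless consonant (*kegih*, *aroh*, *jit*); -mu when the stem ends in a voiced consonant (*ebej*, *irhod*).
*jupud* — final consonant /d/ (voiced) → -mu → *jupudmu*.
Since the final consonant of *gegeh* is /h/ (voiceless), it takes -ap, giving *gegehap*.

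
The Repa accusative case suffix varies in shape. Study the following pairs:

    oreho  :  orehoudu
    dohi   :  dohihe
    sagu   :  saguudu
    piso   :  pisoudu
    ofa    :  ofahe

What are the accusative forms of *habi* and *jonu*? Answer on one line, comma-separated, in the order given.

Looking at the last vowel of each stem: -udu when the last vowel of the stem is a rounded vowel (*oreho*, *sagu*, *piso*); -he when the last vowel of the stem is an unrounded vowel (*dohi*, *ofa*).
*habi*: last vowel = /i/, an unrounded vowel → -he → *habihe*.
The last vowel of *jonu* is /u/, which is a rounded vowel, so the suffix is -udu, giving *jonuudu*.

habihe, jonuudu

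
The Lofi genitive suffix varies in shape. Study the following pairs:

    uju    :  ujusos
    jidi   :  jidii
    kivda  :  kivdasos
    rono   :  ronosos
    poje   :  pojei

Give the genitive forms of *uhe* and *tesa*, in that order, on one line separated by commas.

uhei, tesasos

The pattern is front/back vowel harmony: -i when the last vowel of the stem is a front vowel (*jidi*, *poje*); -sos when the last vowel of the stem is a back vowel (*uju*, *kivda*, *rono*).
*uhe*: last vowel = /e/, a front vowel → -i → *uhei*.
*tesa* — last vowel /a/ (a back vowel) → -sos → *tesasos*.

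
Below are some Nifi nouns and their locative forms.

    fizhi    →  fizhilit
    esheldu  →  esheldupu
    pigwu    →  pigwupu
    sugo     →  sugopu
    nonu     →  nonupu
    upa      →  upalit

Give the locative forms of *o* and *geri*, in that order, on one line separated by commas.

The pattern is rounding harmony: -pu when the last vowel of the stem is a rounded vowel (*esheldu*, *pigwu*, *sugo*, *nonu*); -lit when the last vowel of the stem is an unrounded vowel (*fizhi*, *upa*).
*o* — last vowel /o/ (a rounded vowel) → -pu → *opu*.
*geri*: last vowel = /i/, an unrounded vowel → -lit → *gerilit*.

opu, gerilit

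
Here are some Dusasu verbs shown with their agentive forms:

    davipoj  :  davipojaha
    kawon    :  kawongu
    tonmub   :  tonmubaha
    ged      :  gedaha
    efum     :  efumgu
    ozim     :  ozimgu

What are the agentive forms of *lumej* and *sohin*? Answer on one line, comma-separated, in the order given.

lumejaha, sohingu

Looking at the final consonant of each stem: -gu when the stem ends in a nasal (*kawon*, *efum*, *ozim*); -aha when the stem ends in a non-nasal consonant (*davipoj*, *tonmub*, *ged*).
The final consonant of *lumej* is /j/, which is non-nasal, so the suffix is -aha, giving *lumejaha*.
*sohin* — final consonant /n/ (a nasal) → -gu → *sohingu*.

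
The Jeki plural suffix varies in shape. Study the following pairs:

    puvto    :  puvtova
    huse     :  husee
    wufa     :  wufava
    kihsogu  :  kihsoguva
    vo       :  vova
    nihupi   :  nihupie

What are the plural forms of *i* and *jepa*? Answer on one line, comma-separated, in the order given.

ie, jepava

The suffix is conditioned by the last vowel: -e when the last vowel of the stem is a front vowel (*huse*, *nihupi*); -va when the last vowel of the stem is a back vowel (*puvto*, *wufa*, *kihsogu*, *vo*).
*i*: last vowel = /i/, a front vowel → -e → *ie*.
The last vowel of *jepa* is /a/, which is a back vowel, so the suffix is -va, giving *jepava*.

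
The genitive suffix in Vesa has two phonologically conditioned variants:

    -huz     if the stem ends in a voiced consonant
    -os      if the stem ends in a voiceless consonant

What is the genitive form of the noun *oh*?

ohos

The final consonant of *oh* is /h/, which is voiceless, so the suffix is -os, giving *ohos*.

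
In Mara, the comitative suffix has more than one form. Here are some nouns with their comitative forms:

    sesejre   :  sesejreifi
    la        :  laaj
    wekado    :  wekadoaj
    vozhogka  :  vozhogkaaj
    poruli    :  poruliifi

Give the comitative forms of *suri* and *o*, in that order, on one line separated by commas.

Looking at the last vowel of each stem: -ifi when the last vowel of the stem is a front vowel (*sesejre*, *poruli*); -aj when the last vowel of the stem is a back vowel (*la*, *wekado*, *vozhogka*).
*suri*: last vowel = /i/, a front vowel → -ifi → *suriifi*.
*o* — last vowel /o/ (a back vowel) → -aj → *oaj*.

suriifi, oaj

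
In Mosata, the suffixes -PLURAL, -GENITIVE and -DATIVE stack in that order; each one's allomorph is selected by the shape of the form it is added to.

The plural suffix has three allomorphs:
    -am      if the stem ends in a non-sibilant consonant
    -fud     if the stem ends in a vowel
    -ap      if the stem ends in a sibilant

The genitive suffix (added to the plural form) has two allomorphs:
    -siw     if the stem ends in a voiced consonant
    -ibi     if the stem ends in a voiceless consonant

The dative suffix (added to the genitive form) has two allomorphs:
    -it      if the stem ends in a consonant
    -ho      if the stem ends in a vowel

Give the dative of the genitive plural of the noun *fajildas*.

The final sound of *fajildas* is /s/, which is a sibilant, so the plural suffix is -ap, giving *fajildasap*.
The plural form *fajildasap* — final consonant /p/ (voiceless) → -ibi → *fajildasapibi*.
The genitive form *fajildasapibi* — final sound /i/ (a vowel) → -ho → *fajildasapibiho*.

fajildasapibiho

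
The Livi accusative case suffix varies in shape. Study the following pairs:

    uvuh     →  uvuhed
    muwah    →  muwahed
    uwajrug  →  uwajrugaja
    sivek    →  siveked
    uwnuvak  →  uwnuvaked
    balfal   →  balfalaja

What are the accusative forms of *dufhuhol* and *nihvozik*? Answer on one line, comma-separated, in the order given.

Looking at the final consonant of each stem: -ed when the stem ends in a voiceless consonant (*uvuh*, *muwah*, *sivek*, *uwnuvak*); -aja when the stem ends in a voiced consonant (*uwajrug*, *balfal*).
The final consonant of *dufhuhol* is /l/, which is voiced, so the suffix is -aja, giving *dufhuholaja*.
*nihvozik* — final consonant /k/ (voiceless) → -ed → *nihvoziked*.

dufhuholaja, nihvoziked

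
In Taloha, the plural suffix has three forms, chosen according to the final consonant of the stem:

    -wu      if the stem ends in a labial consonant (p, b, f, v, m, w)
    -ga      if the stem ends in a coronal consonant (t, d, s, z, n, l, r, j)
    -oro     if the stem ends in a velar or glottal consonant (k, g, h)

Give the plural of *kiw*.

kiwwu

*kiw*: final consonant = /w/, labial → -wu → *kiwwu*.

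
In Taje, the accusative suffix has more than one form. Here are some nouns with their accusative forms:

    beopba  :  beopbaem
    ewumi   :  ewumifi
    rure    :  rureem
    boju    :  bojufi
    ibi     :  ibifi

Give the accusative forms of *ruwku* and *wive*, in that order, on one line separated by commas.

The suffix is conditioned by the last vowel: -fi when the last vowel of the stem is a high vowel (*ewumi*, *boju*, *ibi*); -em when the last vowel of the stem is a non-high vowel (*beopba*, *rure*).
*ruwku*: last vowel = /u/, a high vowel → -fi → *ruwkufi*.
*wive* — last vowel /e/ (a non-high vowel) → -em → *wiveem*.

ruwkufi, wiveem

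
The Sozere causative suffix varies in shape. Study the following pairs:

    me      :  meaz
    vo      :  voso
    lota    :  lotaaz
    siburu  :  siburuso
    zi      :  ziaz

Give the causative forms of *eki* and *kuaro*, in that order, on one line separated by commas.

ekiaz, kuaroso

The alternation tracks the last vowel of the stem — -so when the last vowel of the stem is a rounded vowel (*vo*, *siburu*); -az when the last vowel of the stem is an unrounded vowel (*me*, *lota*, *zi*).
The last vowel of *eki* is /i/, which is an unrounded vowel, so the suffix is -az, giving *ekiaz*.
*kuaro* — last vowel /o/ (a rounded vowel) → -so → *kuaroso*.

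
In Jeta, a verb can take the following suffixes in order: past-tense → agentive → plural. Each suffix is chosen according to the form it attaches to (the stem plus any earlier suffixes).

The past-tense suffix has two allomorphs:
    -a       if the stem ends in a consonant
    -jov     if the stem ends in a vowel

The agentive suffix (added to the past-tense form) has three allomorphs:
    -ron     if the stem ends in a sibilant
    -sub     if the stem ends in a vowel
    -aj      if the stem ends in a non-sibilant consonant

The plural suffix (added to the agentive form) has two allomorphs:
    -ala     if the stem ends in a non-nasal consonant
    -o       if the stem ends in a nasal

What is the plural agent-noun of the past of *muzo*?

muzojovajala

The final sound of *muzo* is /o/, which is a vowel, so the past-tense suffix is -jov, giving *muzojov*.
Since the final sound of the past-tense form *muzojov* is /v/ (a non-sibilant consonant), it takes -aj, giving *muzojovaj*.
The final consonant of the agentive form *muzojovaj* is /j/, which is non-nasal, so the plural suffix is -ala, giving *muzojovajala*.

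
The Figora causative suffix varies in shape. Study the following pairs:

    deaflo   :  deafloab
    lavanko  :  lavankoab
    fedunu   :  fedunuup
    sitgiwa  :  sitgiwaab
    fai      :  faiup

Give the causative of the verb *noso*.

nosoab

The pattern is height harmony: -up when the last vowel of the stem is a high vowel (*fedunu*, *fai*); -ab when the last vowel of the stem is a non-high vowel (*deaflo*, *lavanko*, *sitgiwa*).
*noso*: last vowel = /o/, a non-high vowel → -ab → *nosoab*.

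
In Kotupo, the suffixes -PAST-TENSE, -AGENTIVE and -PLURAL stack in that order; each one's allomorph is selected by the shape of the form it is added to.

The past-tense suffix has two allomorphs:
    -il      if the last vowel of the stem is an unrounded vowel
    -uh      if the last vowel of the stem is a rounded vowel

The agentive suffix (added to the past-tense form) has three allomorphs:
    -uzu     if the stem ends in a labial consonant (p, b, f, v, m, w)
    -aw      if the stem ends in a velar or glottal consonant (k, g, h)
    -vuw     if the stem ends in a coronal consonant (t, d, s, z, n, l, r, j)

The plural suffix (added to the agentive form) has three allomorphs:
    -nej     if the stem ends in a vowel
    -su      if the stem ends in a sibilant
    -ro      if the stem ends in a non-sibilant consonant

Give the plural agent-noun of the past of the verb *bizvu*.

*bizvu*: last vowel = /u/, a rounded vowel → -uh → *bizvuuh*.
Since the final consonant of the past-tense form *bizvuuh* is /h/ (velar/glottal), it takes -aw, giving *bizvuuhaw*.
The agentive form *bizvuuhaw*: final sound = /w/, a non-sibilant consonant → -ro → *bizvuuhawro*.

bizvuuhawro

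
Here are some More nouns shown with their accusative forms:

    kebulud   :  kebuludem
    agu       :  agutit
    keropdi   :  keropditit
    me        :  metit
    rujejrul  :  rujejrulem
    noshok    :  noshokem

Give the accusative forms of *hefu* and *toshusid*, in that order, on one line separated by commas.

The suffix is conditioned by the final sound: -em when the stem ends in a consonant (*kebulud*, *rujejrul*, *noshok*); -tit when the stem ends in a vowel (*agu*, *keropdi*, *me*).
*hefu* — final sound /u/ (a vowel) → -tit → *hefutit*.
*toshusid*: final sound = /d/, a consonant → -em → *toshusidem*.

hefutit, toshusidem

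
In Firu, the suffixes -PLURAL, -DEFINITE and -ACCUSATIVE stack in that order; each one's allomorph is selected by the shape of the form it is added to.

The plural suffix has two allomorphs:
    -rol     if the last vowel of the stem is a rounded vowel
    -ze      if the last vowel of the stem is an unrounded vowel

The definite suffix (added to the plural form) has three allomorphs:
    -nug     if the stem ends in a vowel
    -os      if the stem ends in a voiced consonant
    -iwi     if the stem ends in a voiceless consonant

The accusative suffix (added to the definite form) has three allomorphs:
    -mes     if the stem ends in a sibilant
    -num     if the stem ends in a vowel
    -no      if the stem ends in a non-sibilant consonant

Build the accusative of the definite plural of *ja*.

*ja*: last vowel = /a/, an unrounded vowel → -ze → *jaze*.
The plural form *jaze* — final sound /e/ (a vowel) → -nug → *jazenug*.
Since the final sound of the definite form *jazenug* is /g/ (a non-sibilant consonant), it takes -no, giving *jazenugno*.

jazenugno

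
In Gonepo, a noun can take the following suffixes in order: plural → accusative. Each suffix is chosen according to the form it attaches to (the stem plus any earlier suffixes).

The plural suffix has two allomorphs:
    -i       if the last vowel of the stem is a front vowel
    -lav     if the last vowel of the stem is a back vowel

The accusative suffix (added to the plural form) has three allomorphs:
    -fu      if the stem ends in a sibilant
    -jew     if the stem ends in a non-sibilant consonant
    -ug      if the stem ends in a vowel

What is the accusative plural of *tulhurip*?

tulhuripiug

*tulhurip*: last vowel = /i/, a front vowel → -i → *tulhuripi*.
The final sound of the plural form *tulhuripi* is /i/, which is a vowel, so the accusative suffix is -ug, giving *tulhuripiug*.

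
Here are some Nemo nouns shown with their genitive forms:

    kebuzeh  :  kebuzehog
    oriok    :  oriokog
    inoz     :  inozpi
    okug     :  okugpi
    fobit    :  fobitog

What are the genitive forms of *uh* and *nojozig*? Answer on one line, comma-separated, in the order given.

uhog, nojozigpi

Looking at the final consonant of each stem: -og when the stem ends in a voiceless consonant (*kebuzeh*, *oriok*, *fobit*); -pi when the stem ends in a voiced consonant (*inoz*, *okug*).
Since the final consonant of *uh* is /h/ (voiceless), it takes -og, giving *uhog*.
The final consonant of *nojozig* is /g/, which is voiced, so the suffix is -pi, giving *nojozigpi*.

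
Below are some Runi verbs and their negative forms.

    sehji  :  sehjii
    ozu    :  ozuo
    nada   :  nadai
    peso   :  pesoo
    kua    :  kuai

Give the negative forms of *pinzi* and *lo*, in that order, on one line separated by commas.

The pattern is rounding harmony: -o when the last vowel of the stem is a rounded vowel (*ozu*, *peso*); -i when the last vowel of the stem is an unrounded vowel (*sehji*, *nada*, *kua*).
*pinzi*: last vowel = /i/, an unrounded vowel → -i → *pinzii*.
Since the last vowel of *lo* is /o/ (a rounded vowel), it takes -o, giving *loo*.

pinzii, loo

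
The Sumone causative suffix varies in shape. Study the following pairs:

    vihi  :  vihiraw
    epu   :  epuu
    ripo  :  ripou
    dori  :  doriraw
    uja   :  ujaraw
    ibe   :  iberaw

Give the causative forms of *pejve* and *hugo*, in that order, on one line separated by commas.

pejveraw, hugou

Looking at the last vowel of each stem: -u when the last vowel of the stem is a rounded vowel (*epu*, *ripo*); -raw when the last vowel of the stem is an unrounded vowel (*vihi*, *dori*, *uja*, *ibe*).
*pejve*: last vowel = /e/, an unrounded vowel → -raw → *pejveraw*.
*hugo*: last vowel = /o/, a rounded vowel → -u → *hugou*.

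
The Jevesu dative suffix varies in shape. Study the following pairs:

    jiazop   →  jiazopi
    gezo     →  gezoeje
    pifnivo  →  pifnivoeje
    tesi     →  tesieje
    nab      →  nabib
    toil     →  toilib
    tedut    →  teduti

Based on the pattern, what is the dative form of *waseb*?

The alternation tracks the final sound of the stem — -i when the stem ends in a voiceless consonant (*jiazop*, *tedut*); -ib when the stem ends in a voiced consonant (*nab*, *toil*); -eje when the stem ends in a vowel (*gezo*, *pifnivo*, *tesi*).
*waseb*: final sound = /b/, a voiced consonant → -ib → *wasebib*.

wasebib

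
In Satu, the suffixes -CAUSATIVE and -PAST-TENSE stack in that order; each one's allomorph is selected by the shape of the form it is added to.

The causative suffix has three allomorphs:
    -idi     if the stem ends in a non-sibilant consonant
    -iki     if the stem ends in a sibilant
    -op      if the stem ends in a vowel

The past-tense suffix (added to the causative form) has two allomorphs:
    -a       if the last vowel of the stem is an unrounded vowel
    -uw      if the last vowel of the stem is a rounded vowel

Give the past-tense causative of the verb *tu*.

tuopuw

The final sound of *tu* is /u/, which is a vowel, so the causative suffix is -op, giving *tuop*.
The causative form *tuop* — last vowel /o/ (a rounded vowel) → -uw → *tuopuw*.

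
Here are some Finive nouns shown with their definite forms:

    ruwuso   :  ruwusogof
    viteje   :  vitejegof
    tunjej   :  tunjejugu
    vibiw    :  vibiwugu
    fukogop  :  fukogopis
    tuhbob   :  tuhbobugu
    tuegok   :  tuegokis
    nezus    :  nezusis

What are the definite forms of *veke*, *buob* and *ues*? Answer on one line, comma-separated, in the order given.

vekegof, buobugu, uesis

The pattern is voicing of the final sound: -is when the stem ends in a voiceless consonant (*fukogop*, *tuegok*, *nezus*); -ugu when the stem ends in a voiced consonant (*tunjej*, *vibiw*, *tuhbob*); -gof when the stem ends in a vowel (*ruwuso*, *viteje*).
Since the final sound of *veke* is /e/ (a vowel), it takes -gof, giving *vekegof*.
Since the final sound of *buob* is /b/ (a voiced consonant), it takes -ugu, giving *buobugu*.
*ues*: final sound = /s/, a voiceless consonant → -is → *uesis*.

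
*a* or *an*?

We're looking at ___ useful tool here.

a

The indefinite article is chosen by the initial *sound* of the following word, not its spelling.
*useful* begins with the sound /juː/ (u pronounced /juː/) — a consonant sound.
So the article is *a*: We're looking at a useful tool here.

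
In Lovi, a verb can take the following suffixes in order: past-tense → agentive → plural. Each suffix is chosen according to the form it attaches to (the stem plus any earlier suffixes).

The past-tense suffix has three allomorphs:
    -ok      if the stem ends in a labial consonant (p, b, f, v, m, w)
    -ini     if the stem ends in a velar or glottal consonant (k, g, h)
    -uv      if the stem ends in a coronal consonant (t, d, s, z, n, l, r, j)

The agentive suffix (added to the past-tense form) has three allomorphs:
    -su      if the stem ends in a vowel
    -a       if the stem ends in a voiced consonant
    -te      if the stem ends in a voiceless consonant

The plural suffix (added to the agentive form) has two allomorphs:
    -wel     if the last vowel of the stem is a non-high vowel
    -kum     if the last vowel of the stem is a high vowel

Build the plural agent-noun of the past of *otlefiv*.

*otlefiv*: final consonant = /v/, labial → -ok → *otlefivok*.
Since the final sound of the past-tense form *otlefivok* is /k/ (a voiceless consonant), it takes -te, giving *otlefivokte*.
The agentive form *otlefivokte*: last vowel = /e/, a non-high vowel → -wel → *otlefivoktewel*.

otlefivoktewel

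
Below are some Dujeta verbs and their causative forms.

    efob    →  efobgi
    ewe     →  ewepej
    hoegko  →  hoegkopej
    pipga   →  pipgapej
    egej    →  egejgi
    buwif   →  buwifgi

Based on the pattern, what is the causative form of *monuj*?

The alternation tracks the final sound of the stem — -gi when the stem ends in a consonant (*efob*, *egej*, *buwif*); -pej when the stem ends in a vowel (*ewe*, *hoegko*, *pipga*).
Since the final sound of *monuj* is /j/ (a consonant), it takes -gi, giving *monujgi*.

monujgi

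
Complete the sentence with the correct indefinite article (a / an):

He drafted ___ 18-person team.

an

The indefinite article is chosen by the initial *sound* of the following word, not its spelling.
The number *18* is spoken "eighteen", beginning with /ˌeɪˈtiːn/ — a vowel sound.
So the article is *an*: He drafted an 18-person team.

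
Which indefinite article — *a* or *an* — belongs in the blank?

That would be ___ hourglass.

The indefinite article is chosen by the initial *sound* of the following word, not its spelling.
*hourglass* begins with the sound /aʊ/ (silent h) — a vowel sound.
So the article is *an*: That would be an hourglass.

an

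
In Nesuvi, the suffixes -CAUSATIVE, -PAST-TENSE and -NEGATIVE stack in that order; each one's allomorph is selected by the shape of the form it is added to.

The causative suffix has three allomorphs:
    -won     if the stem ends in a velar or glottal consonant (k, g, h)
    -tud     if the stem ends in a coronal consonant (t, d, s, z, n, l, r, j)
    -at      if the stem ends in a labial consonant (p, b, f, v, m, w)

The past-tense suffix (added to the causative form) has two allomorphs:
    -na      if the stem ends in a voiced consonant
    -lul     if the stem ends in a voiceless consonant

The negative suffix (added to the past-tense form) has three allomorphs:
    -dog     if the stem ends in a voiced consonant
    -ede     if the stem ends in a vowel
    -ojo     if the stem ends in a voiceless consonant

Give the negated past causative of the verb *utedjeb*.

utedjebatluldog

*utedjeb* — final consonant /b/ (labial) → -at → *utedjebat*.
Since the final consonant of the causative form *utedjebat* is /t/ (voiceless), it takes -lul, giving *utedjebatlul*.
The final sound of the past-tense form *utedjebatlul* is /l/, which is a voiced consonant, so the negative suffix is -dog, giving *utedjebatluldog*.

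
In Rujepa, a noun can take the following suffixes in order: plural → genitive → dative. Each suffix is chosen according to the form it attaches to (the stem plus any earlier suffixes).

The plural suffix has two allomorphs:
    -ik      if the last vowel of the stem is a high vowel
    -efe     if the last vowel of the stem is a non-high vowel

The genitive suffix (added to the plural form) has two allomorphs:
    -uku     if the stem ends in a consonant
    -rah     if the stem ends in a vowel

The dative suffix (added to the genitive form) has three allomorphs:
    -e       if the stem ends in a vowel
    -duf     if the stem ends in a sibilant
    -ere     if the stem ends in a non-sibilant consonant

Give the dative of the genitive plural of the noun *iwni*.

The last vowel of *iwni* is /i/, which is a high vowel, so the plural suffix is -ik, giving *iwniik*.
Since the final sound of the plural form *iwniik* is /k/ (a consonant), it takes -uku, giving *iwniikuku*.
Since the final sound of the genitive form *iwniikuku* is /u/ (a vowel), it takes -e, giving *iwniikukue*.

iwniikukue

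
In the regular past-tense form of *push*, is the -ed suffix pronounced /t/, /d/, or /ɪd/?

The stem *push* ends in a voiceless consonant other than /t/.
The -ed suffix is realized as /ɪd/ after /t, d/; as /t/ after other voiceless consonants; and as /d/ after other voiced sounds.
So -ed on *push* is pronounced /t/.

/t/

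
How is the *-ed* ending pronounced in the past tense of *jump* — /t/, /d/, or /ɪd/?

/t/

The stem *jump* ends in a voiceless consonant other than /t/.
The -ed suffix is realized as /ɪd/ after /t, d/; as /t/ after other voiceless consonants; and as /d/ after other voiced sounds.
So -ed on *jump* is pronounced /t/.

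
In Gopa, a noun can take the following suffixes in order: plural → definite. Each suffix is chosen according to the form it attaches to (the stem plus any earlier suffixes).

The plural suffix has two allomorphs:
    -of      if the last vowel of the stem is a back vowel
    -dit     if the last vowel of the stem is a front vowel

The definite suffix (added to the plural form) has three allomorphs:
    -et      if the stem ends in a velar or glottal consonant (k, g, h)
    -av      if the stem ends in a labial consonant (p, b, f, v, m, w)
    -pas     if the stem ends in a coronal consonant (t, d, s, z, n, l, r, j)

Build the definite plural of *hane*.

haneditpas

*hane*: last vowel = /e/, a front vowel → -dit → *hanedit*.
Since the final consonant of the plural form *hanedit* is /t/ (coronal), it takes -pas, giving *haneditpas*.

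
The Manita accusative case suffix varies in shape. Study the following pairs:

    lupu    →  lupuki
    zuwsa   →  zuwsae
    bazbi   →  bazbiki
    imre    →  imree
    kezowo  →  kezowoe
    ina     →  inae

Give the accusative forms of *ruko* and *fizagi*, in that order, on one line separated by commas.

rukoe, fizagiki

The alternation tracks the last vowel of the stem — -ki when the last vowel of the stem is a high vowel (*lupu*, *bazbi*); -e when the last vowel of the stem is a non-high vowel (*zuwsa*, *imre*, *kezowo*, *ina*).
*ruko*: last vowel = /o/, a non-high vowel → -e → *rukoe*.
*fizagi*: last vowel = /i/, a high vowel → -ki → *fizagiki*.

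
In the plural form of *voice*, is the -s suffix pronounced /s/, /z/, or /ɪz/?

/ɪz/

The stem *voice* ends in a sibilant (/s, z, ʃ, ʒ, tʃ, dʒ/).
The plural suffix surfaces as /ɪz/ after sibilants, /s/ after other voiceless consonants, and /z/ after other voiced sounds.
So the plural -s on *voice* is pronounced /ɪz/.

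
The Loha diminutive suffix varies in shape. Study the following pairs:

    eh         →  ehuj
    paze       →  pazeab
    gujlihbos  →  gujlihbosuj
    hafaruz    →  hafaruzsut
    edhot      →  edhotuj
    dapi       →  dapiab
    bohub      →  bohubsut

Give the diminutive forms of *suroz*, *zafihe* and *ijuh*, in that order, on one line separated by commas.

The pattern is voicing of the final sound: -uj when the stem ends in a voiceless consonant (*eh*, *gujlihbos*, *edhot*); -sut when the stem ends in a voiced consonant (*hafaruz*, *bohub*); -ab when the stem ends in a vowel (*paze*, *dapi*).
*suroz* — final sound /z/ (a voiced consonant) → -sut → *surozsut*.
*zafihe*: final sound = /e/, a vowel → -ab → *zafiheab*.
*ijuh* — final sound /h/ (a voiceless consonant) → -uj → *ijuhuj*.

surozsut, zafiheab, ijuhuj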